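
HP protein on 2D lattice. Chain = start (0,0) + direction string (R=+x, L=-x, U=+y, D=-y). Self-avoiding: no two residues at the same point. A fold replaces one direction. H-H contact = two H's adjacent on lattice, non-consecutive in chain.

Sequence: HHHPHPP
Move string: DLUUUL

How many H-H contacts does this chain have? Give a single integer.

Positions: [(0, 0), (0, -1), (-1, -1), (-1, 0), (-1, 1), (-1, 2), (-2, 2)]
No H-H contacts found.

Answer: 0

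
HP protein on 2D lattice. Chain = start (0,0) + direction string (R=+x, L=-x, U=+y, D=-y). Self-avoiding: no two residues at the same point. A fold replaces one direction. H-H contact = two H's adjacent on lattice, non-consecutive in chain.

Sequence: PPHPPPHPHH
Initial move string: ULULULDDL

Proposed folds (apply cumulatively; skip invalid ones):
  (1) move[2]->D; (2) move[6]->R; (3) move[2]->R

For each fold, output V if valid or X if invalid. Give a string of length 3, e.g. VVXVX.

Initial: ULULULDDL -> [(0, 0), (0, 1), (-1, 1), (-1, 2), (-2, 2), (-2, 3), (-3, 3), (-3, 2), (-3, 1), (-4, 1)]
Fold 1: move[2]->D => ULDLULDDL VALID
Fold 2: move[6]->R => ULDLULRDL INVALID (collision), skipped
Fold 3: move[2]->R => ULRLULDDL INVALID (collision), skipped

Answer: VXX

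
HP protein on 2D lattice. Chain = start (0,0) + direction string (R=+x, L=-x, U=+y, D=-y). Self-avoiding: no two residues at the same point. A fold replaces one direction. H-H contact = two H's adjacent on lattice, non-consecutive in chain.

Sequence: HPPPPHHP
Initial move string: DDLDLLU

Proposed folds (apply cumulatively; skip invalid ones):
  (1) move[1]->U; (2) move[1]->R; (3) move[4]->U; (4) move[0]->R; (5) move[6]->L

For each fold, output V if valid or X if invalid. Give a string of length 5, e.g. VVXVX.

Answer: XXXVV

Derivation:
Initial: DDLDLLU -> [(0, 0), (0, -1), (0, -2), (-1, -2), (-1, -3), (-2, -3), (-3, -3), (-3, -2)]
Fold 1: move[1]->U => DULDLLU INVALID (collision), skipped
Fold 2: move[1]->R => DRLDLLU INVALID (collision), skipped
Fold 3: move[4]->U => DDLDULU INVALID (collision), skipped
Fold 4: move[0]->R => RDLDLLU VALID
Fold 5: move[6]->L => RDLDLLL VALID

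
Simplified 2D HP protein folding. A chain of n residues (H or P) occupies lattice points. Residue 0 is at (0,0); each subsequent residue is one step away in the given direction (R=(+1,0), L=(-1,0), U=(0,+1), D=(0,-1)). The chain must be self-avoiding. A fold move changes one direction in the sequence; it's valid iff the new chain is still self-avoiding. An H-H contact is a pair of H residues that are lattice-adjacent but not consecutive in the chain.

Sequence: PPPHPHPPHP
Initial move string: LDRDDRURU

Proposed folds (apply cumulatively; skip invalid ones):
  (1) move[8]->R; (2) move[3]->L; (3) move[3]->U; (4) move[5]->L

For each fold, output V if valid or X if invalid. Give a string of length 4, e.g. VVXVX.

Initial: LDRDDRURU -> [(0, 0), (-1, 0), (-1, -1), (0, -1), (0, -2), (0, -3), (1, -3), (1, -2), (2, -2), (2, -1)]
Fold 1: move[8]->R => LDRDDRURR VALID
Fold 2: move[3]->L => LDRLDRURR INVALID (collision), skipped
Fold 3: move[3]->U => LDRUDRURR INVALID (collision), skipped
Fold 4: move[5]->L => LDRDDLURR INVALID (collision), skipped

Answer: VXXX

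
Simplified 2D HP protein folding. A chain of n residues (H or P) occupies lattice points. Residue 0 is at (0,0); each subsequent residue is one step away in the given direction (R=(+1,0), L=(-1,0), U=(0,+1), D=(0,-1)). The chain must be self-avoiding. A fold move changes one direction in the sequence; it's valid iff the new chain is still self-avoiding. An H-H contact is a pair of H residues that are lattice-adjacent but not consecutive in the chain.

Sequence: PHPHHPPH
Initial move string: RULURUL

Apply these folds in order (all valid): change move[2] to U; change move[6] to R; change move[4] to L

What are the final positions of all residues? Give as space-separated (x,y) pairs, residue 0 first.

Answer: (0,0) (1,0) (1,1) (1,2) (1,3) (0,3) (0,4) (1,4)

Derivation:
Initial moves: RULURUL
Fold: move[2]->U => RUUURUL (positions: [(0, 0), (1, 0), (1, 1), (1, 2), (1, 3), (2, 3), (2, 4), (1, 4)])
Fold: move[6]->R => RUUURUR (positions: [(0, 0), (1, 0), (1, 1), (1, 2), (1, 3), (2, 3), (2, 4), (3, 4)])
Fold: move[4]->L => RUUULUR (positions: [(0, 0), (1, 0), (1, 1), (1, 2), (1, 3), (0, 3), (0, 4), (1, 4)])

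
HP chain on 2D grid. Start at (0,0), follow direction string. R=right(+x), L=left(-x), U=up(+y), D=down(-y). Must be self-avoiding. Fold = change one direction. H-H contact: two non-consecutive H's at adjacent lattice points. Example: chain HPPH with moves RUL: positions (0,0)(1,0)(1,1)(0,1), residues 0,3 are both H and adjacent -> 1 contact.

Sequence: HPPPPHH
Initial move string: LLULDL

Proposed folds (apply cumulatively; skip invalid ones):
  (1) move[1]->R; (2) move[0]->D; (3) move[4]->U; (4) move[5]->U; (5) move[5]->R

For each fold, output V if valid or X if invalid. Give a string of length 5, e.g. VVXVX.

Answer: XVVVV

Derivation:
Initial: LLULDL -> [(0, 0), (-1, 0), (-2, 0), (-2, 1), (-3, 1), (-3, 0), (-4, 0)]
Fold 1: move[1]->R => LRULDL INVALID (collision), skipped
Fold 2: move[0]->D => DLULDL VALID
Fold 3: move[4]->U => DLULUL VALID
Fold 4: move[5]->U => DLULUU VALID
Fold 5: move[5]->R => DLULUR VALID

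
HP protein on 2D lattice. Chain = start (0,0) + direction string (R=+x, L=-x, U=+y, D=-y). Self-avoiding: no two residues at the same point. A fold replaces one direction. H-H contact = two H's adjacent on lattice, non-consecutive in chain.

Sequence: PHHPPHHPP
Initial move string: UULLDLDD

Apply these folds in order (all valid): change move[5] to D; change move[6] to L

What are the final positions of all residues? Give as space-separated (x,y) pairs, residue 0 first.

Answer: (0,0) (0,1) (0,2) (-1,2) (-2,2) (-2,1) (-2,0) (-3,0) (-3,-1)

Derivation:
Initial moves: UULLDLDD
Fold: move[5]->D => UULLDDDD (positions: [(0, 0), (0, 1), (0, 2), (-1, 2), (-2, 2), (-2, 1), (-2, 0), (-2, -1), (-2, -2)])
Fold: move[6]->L => UULLDDLD (positions: [(0, 0), (0, 1), (0, 2), (-1, 2), (-2, 2), (-2, 1), (-2, 0), (-3, 0), (-3, -1)])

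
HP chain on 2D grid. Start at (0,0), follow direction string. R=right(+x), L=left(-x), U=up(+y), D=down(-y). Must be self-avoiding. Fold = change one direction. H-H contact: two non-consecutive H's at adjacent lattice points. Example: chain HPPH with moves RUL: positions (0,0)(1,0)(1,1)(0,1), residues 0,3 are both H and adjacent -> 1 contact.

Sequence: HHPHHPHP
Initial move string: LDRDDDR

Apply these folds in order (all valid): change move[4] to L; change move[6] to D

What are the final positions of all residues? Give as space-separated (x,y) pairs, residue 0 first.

Answer: (0,0) (-1,0) (-1,-1) (0,-1) (0,-2) (-1,-2) (-1,-3) (-1,-4)

Derivation:
Initial moves: LDRDDDR
Fold: move[4]->L => LDRDLDR (positions: [(0, 0), (-1, 0), (-1, -1), (0, -1), (0, -2), (-1, -2), (-1, -3), (0, -3)])
Fold: move[6]->D => LDRDLDD (positions: [(0, 0), (-1, 0), (-1, -1), (0, -1), (0, -2), (-1, -2), (-1, -3), (-1, -4)])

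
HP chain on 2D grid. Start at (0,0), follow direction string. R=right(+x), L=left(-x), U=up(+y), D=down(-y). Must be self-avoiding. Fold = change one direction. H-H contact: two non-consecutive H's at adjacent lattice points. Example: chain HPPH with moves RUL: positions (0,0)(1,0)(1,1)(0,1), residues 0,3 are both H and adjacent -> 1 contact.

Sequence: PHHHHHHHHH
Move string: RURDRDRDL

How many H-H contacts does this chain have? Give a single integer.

Answer: 2

Derivation:
Positions: [(0, 0), (1, 0), (1, 1), (2, 1), (2, 0), (3, 0), (3, -1), (4, -1), (4, -2), (3, -2)]
H-H contact: residue 1 @(1,0) - residue 4 @(2, 0)
H-H contact: residue 6 @(3,-1) - residue 9 @(3, -2)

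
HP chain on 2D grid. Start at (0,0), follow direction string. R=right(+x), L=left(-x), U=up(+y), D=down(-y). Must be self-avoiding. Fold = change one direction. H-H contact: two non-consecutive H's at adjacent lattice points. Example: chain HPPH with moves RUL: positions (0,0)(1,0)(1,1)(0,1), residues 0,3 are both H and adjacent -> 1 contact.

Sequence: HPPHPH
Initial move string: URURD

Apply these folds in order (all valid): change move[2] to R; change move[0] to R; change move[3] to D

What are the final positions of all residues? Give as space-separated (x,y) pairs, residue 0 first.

Answer: (0,0) (1,0) (2,0) (3,0) (3,-1) (3,-2)

Derivation:
Initial moves: URURD
Fold: move[2]->R => URRRD (positions: [(0, 0), (0, 1), (1, 1), (2, 1), (3, 1), (3, 0)])
Fold: move[0]->R => RRRRD (positions: [(0, 0), (1, 0), (2, 0), (3, 0), (4, 0), (4, -1)])
Fold: move[3]->D => RRRDD (positions: [(0, 0), (1, 0), (2, 0), (3, 0), (3, -1), (3, -2)])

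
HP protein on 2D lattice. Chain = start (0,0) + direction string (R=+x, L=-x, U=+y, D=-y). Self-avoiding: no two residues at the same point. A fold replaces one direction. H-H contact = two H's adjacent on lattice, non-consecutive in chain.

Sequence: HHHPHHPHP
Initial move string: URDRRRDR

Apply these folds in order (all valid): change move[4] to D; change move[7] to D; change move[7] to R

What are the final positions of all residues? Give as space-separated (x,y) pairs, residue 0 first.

Answer: (0,0) (0,1) (1,1) (1,0) (2,0) (2,-1) (3,-1) (3,-2) (4,-2)

Derivation:
Initial moves: URDRRRDR
Fold: move[4]->D => URDRDRDR (positions: [(0, 0), (0, 1), (1, 1), (1, 0), (2, 0), (2, -1), (3, -1), (3, -2), (4, -2)])
Fold: move[7]->D => URDRDRDD (positions: [(0, 0), (0, 1), (1, 1), (1, 0), (2, 0), (2, -1), (3, -1), (3, -2), (3, -3)])
Fold: move[7]->R => URDRDRDR (positions: [(0, 0), (0, 1), (1, 1), (1, 0), (2, 0), (2, -1), (3, -1), (3, -2), (4, -2)])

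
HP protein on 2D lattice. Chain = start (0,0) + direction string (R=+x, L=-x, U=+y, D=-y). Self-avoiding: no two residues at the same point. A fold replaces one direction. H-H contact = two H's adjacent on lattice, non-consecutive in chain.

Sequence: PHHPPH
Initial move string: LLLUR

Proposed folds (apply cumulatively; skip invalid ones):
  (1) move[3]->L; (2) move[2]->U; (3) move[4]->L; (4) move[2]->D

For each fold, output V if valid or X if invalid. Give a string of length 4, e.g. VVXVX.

Answer: XVVX

Derivation:
Initial: LLLUR -> [(0, 0), (-1, 0), (-2, 0), (-3, 0), (-3, 1), (-2, 1)]
Fold 1: move[3]->L => LLLLR INVALID (collision), skipped
Fold 2: move[2]->U => LLUUR VALID
Fold 3: move[4]->L => LLUUL VALID
Fold 4: move[2]->D => LLDUL INVALID (collision), skipped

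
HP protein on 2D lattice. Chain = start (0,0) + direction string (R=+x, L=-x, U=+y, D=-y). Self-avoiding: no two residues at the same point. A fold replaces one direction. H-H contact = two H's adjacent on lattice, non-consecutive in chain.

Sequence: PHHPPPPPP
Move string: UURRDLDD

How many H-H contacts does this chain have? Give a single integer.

Positions: [(0, 0), (0, 1), (0, 2), (1, 2), (2, 2), (2, 1), (1, 1), (1, 0), (1, -1)]
No H-H contacts found.

Answer: 0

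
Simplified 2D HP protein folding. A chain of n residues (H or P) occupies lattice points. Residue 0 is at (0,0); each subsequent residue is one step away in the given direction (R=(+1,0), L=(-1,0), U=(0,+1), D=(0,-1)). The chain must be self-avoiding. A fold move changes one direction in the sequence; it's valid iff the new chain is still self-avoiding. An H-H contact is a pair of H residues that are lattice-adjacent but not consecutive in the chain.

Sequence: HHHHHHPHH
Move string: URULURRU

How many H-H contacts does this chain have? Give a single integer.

Answer: 1

Derivation:
Positions: [(0, 0), (0, 1), (1, 1), (1, 2), (0, 2), (0, 3), (1, 3), (2, 3), (2, 4)]
H-H contact: residue 1 @(0,1) - residue 4 @(0, 2)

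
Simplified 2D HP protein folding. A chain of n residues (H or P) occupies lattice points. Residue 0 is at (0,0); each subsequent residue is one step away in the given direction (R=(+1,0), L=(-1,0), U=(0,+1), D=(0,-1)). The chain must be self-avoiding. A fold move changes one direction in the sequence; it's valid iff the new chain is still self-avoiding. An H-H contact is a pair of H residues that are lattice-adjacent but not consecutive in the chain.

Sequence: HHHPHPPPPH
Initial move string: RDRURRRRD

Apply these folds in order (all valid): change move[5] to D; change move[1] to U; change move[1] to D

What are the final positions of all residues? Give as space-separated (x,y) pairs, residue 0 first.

Initial moves: RDRURRRRD
Fold: move[5]->D => RDRURDRRD (positions: [(0, 0), (1, 0), (1, -1), (2, -1), (2, 0), (3, 0), (3, -1), (4, -1), (5, -1), (5, -2)])
Fold: move[1]->U => RURURDRRD (positions: [(0, 0), (1, 0), (1, 1), (2, 1), (2, 2), (3, 2), (3, 1), (4, 1), (5, 1), (5, 0)])
Fold: move[1]->D => RDRURDRRD (positions: [(0, 0), (1, 0), (1, -1), (2, -1), (2, 0), (3, 0), (3, -1), (4, -1), (5, -1), (5, -2)])

Answer: (0,0) (1,0) (1,-1) (2,-1) (2,0) (3,0) (3,-1) (4,-1) (5,-1) (5,-2)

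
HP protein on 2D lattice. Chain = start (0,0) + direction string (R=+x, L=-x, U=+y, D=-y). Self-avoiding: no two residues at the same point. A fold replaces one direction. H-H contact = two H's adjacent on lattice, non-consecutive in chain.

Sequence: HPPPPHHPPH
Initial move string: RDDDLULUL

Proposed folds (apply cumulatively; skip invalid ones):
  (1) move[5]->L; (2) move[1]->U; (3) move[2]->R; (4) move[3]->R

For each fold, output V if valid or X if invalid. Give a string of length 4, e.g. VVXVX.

Initial: RDDDLULUL -> [(0, 0), (1, 0), (1, -1), (1, -2), (1, -3), (0, -3), (0, -2), (-1, -2), (-1, -1), (-2, -1)]
Fold 1: move[5]->L => RDDDLLLUL VALID
Fold 2: move[1]->U => RUDDLLLUL INVALID (collision), skipped
Fold 3: move[2]->R => RDRDLLLUL VALID
Fold 4: move[3]->R => RDRRLLLUL INVALID (collision), skipped

Answer: VXVX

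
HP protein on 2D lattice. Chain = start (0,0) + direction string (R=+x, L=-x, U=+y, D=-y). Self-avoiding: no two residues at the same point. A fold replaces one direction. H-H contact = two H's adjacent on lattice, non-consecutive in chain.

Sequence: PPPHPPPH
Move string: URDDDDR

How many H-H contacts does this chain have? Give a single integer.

Answer: 0

Derivation:
Positions: [(0, 0), (0, 1), (1, 1), (1, 0), (1, -1), (1, -2), (1, -3), (2, -3)]
No H-H contacts found.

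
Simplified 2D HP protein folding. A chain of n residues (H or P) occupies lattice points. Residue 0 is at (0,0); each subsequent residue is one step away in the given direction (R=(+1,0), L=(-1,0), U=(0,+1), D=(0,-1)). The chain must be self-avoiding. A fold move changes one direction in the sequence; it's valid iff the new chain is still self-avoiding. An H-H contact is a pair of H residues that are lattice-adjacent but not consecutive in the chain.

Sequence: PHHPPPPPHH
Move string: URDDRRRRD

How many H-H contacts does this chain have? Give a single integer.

Answer: 0

Derivation:
Positions: [(0, 0), (0, 1), (1, 1), (1, 0), (1, -1), (2, -1), (3, -1), (4, -1), (5, -1), (5, -2)]
No H-H contacts found.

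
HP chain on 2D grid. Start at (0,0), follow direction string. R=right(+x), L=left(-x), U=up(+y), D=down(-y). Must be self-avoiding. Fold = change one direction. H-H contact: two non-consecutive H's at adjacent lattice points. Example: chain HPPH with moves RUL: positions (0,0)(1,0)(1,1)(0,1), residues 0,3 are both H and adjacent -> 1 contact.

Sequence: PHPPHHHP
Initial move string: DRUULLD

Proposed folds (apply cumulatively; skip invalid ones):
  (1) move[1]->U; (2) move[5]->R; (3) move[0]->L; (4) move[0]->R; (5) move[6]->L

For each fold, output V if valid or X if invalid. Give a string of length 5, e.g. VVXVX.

Answer: XXXVV

Derivation:
Initial: DRUULLD -> [(0, 0), (0, -1), (1, -1), (1, 0), (1, 1), (0, 1), (-1, 1), (-1, 0)]
Fold 1: move[1]->U => DUUULLD INVALID (collision), skipped
Fold 2: move[5]->R => DRUULRD INVALID (collision), skipped
Fold 3: move[0]->L => LRUULLD INVALID (collision), skipped
Fold 4: move[0]->R => RRUULLD VALID
Fold 5: move[6]->L => RRUULLL VALID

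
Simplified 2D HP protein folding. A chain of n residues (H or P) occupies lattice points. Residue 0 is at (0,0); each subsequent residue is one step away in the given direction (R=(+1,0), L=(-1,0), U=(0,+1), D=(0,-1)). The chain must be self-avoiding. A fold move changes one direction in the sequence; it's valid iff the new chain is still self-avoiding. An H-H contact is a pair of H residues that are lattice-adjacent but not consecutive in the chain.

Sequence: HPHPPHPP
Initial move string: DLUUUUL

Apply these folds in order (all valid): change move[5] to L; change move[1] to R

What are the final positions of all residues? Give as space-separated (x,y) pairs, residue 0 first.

Initial moves: DLUUUUL
Fold: move[5]->L => DLUUULL (positions: [(0, 0), (0, -1), (-1, -1), (-1, 0), (-1, 1), (-1, 2), (-2, 2), (-3, 2)])
Fold: move[1]->R => DRUUULL (positions: [(0, 0), (0, -1), (1, -1), (1, 0), (1, 1), (1, 2), (0, 2), (-1, 2)])

Answer: (0,0) (0,-1) (1,-1) (1,0) (1,1) (1,2) (0,2) (-1,2)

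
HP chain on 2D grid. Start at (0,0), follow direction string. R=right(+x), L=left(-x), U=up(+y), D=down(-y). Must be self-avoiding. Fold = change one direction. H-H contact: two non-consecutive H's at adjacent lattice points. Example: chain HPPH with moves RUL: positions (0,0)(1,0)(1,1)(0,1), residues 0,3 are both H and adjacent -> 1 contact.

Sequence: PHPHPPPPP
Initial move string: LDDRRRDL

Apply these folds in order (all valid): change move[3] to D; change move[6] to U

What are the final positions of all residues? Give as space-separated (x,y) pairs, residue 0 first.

Answer: (0,0) (-1,0) (-1,-1) (-1,-2) (-1,-3) (0,-3) (1,-3) (1,-2) (0,-2)

Derivation:
Initial moves: LDDRRRDL
Fold: move[3]->D => LDDDRRDL (positions: [(0, 0), (-1, 0), (-1, -1), (-1, -2), (-1, -3), (0, -3), (1, -3), (1, -4), (0, -4)])
Fold: move[6]->U => LDDDRRUL (positions: [(0, 0), (-1, 0), (-1, -1), (-1, -2), (-1, -3), (0, -3), (1, -3), (1, -2), (0, -2)])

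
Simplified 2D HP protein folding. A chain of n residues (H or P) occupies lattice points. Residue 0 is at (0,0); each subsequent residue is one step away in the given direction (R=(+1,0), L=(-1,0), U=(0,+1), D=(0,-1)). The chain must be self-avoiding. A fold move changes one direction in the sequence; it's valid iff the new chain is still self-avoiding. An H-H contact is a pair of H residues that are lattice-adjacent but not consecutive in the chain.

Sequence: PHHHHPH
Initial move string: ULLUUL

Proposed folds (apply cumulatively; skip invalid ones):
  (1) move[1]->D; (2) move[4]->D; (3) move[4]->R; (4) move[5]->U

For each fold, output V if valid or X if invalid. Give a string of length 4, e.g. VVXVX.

Answer: XXXV

Derivation:
Initial: ULLUUL -> [(0, 0), (0, 1), (-1, 1), (-2, 1), (-2, 2), (-2, 3), (-3, 3)]
Fold 1: move[1]->D => UDLUUL INVALID (collision), skipped
Fold 2: move[4]->D => ULLUDL INVALID (collision), skipped
Fold 3: move[4]->R => ULLURL INVALID (collision), skipped
Fold 4: move[5]->U => ULLUUU VALID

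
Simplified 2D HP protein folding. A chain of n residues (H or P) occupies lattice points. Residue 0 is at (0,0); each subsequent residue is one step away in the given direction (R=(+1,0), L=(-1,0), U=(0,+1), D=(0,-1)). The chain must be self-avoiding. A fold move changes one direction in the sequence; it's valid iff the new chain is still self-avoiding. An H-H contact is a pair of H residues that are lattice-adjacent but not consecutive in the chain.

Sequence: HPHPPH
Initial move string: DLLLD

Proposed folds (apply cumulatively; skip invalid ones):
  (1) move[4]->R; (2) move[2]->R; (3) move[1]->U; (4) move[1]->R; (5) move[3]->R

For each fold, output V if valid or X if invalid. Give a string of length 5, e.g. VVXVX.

Initial: DLLLD -> [(0, 0), (0, -1), (-1, -1), (-2, -1), (-3, -1), (-3, -2)]
Fold 1: move[4]->R => DLLLR INVALID (collision), skipped
Fold 2: move[2]->R => DLRLD INVALID (collision), skipped
Fold 3: move[1]->U => DULLD INVALID (collision), skipped
Fold 4: move[1]->R => DRLLD INVALID (collision), skipped
Fold 5: move[3]->R => DLLRD INVALID (collision), skipped

Answer: XXXXX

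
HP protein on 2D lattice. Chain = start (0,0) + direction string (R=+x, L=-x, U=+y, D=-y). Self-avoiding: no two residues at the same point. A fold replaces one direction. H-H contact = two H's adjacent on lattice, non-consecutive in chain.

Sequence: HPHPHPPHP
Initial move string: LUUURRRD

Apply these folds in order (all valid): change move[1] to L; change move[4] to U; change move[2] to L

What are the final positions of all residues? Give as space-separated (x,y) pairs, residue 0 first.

Initial moves: LUUURRRD
Fold: move[1]->L => LLUURRRD (positions: [(0, 0), (-1, 0), (-2, 0), (-2, 1), (-2, 2), (-1, 2), (0, 2), (1, 2), (1, 1)])
Fold: move[4]->U => LLUUURRD (positions: [(0, 0), (-1, 0), (-2, 0), (-2, 1), (-2, 2), (-2, 3), (-1, 3), (0, 3), (0, 2)])
Fold: move[2]->L => LLLUURRD (positions: [(0, 0), (-1, 0), (-2, 0), (-3, 0), (-3, 1), (-3, 2), (-2, 2), (-1, 2), (-1, 1)])

Answer: (0,0) (-1,0) (-2,0) (-3,0) (-3,1) (-3,2) (-2,2) (-1,2) (-1,1)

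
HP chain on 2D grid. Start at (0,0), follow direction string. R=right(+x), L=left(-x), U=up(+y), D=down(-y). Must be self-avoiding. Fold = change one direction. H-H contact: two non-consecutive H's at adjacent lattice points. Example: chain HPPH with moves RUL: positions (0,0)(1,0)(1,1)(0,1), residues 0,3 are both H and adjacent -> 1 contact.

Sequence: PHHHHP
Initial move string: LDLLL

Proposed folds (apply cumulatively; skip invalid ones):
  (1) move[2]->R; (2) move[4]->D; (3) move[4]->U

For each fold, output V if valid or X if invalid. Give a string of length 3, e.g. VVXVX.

Answer: XVV

Derivation:
Initial: LDLLL -> [(0, 0), (-1, 0), (-1, -1), (-2, -1), (-3, -1), (-4, -1)]
Fold 1: move[2]->R => LDRLL INVALID (collision), skipped
Fold 2: move[4]->D => LDLLD VALID
Fold 3: move[4]->U => LDLLU VALID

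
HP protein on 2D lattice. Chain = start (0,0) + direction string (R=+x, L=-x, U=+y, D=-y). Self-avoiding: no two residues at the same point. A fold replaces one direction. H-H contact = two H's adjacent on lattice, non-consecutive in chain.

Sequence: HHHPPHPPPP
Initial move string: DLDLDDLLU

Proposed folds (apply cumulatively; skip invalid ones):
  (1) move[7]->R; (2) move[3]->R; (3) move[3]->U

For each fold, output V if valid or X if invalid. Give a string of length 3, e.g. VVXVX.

Answer: XVX

Derivation:
Initial: DLDLDDLLU -> [(0, 0), (0, -1), (-1, -1), (-1, -2), (-2, -2), (-2, -3), (-2, -4), (-3, -4), (-4, -4), (-4, -3)]
Fold 1: move[7]->R => DLDLDDLRU INVALID (collision), skipped
Fold 2: move[3]->R => DLDRDDLLU VALID
Fold 3: move[3]->U => DLDUDDLLU INVALID (collision), skipped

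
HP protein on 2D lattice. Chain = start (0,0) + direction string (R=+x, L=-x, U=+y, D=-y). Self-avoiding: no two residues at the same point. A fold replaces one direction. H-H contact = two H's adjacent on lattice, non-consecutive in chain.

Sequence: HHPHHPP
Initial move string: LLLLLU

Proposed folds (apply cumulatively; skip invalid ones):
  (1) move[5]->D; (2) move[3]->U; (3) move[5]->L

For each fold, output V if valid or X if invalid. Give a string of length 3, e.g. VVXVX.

Answer: VVV

Derivation:
Initial: LLLLLU -> [(0, 0), (-1, 0), (-2, 0), (-3, 0), (-4, 0), (-5, 0), (-5, 1)]
Fold 1: move[5]->D => LLLLLD VALID
Fold 2: move[3]->U => LLLULD VALID
Fold 3: move[5]->L => LLLULL VALID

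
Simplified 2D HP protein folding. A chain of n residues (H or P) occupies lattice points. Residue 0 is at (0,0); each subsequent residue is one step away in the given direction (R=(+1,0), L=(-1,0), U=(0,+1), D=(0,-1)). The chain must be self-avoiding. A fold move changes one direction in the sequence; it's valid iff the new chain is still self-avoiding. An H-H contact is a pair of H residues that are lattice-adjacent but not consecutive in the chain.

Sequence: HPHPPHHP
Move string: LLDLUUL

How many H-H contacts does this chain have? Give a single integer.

Answer: 1

Derivation:
Positions: [(0, 0), (-1, 0), (-2, 0), (-2, -1), (-3, -1), (-3, 0), (-3, 1), (-4, 1)]
H-H contact: residue 2 @(-2,0) - residue 5 @(-3, 0)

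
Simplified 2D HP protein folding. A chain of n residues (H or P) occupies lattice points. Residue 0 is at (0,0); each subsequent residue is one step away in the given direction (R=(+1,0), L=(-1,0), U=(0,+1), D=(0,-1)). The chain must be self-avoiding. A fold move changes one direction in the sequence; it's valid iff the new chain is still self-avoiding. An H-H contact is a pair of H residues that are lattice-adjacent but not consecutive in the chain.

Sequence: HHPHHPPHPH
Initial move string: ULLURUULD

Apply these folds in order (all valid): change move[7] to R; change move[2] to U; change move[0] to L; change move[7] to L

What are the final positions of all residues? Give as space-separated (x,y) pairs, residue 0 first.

Answer: (0,0) (-1,0) (-2,0) (-2,1) (-2,2) (-1,2) (-1,3) (-1,4) (-2,4) (-2,3)

Derivation:
Initial moves: ULLURUULD
Fold: move[7]->R => ULLURUURD (positions: [(0, 0), (0, 1), (-1, 1), (-2, 1), (-2, 2), (-1, 2), (-1, 3), (-1, 4), (0, 4), (0, 3)])
Fold: move[2]->U => ULUURUURD (positions: [(0, 0), (0, 1), (-1, 1), (-1, 2), (-1, 3), (0, 3), (0, 4), (0, 5), (1, 5), (1, 4)])
Fold: move[0]->L => LLUURUURD (positions: [(0, 0), (-1, 0), (-2, 0), (-2, 1), (-2, 2), (-1, 2), (-1, 3), (-1, 4), (0, 4), (0, 3)])
Fold: move[7]->L => LLUURUULD (positions: [(0, 0), (-1, 0), (-2, 0), (-2, 1), (-2, 2), (-1, 2), (-1, 3), (-1, 4), (-2, 4), (-2, 3)])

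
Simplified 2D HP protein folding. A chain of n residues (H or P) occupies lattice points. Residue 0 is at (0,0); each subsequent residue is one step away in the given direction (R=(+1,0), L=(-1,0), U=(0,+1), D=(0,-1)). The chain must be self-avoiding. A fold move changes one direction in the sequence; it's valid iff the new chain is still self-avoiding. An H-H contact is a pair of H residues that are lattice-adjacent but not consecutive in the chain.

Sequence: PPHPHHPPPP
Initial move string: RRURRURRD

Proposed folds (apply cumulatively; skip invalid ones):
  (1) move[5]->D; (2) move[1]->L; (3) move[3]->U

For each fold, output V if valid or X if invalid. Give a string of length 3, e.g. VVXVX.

Initial: RRURRURRD -> [(0, 0), (1, 0), (2, 0), (2, 1), (3, 1), (4, 1), (4, 2), (5, 2), (6, 2), (6, 1)]
Fold 1: move[5]->D => RRURRDRRD VALID
Fold 2: move[1]->L => RLURRDRRD INVALID (collision), skipped
Fold 3: move[3]->U => RRUURDRRD VALID

Answer: VXV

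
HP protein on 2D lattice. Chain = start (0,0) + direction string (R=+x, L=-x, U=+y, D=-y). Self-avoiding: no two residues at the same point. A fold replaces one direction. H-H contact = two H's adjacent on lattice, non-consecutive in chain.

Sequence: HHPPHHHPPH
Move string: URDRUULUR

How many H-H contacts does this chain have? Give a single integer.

Answer: 1

Derivation:
Positions: [(0, 0), (0, 1), (1, 1), (1, 0), (2, 0), (2, 1), (2, 2), (1, 2), (1, 3), (2, 3)]
H-H contact: residue 6 @(2,2) - residue 9 @(2, 3)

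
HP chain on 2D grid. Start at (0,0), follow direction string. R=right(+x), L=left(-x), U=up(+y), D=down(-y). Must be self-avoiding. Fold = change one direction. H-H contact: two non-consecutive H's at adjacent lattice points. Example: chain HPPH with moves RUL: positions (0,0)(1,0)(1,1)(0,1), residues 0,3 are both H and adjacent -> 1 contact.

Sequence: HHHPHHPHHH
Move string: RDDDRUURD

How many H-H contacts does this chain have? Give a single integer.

Positions: [(0, 0), (1, 0), (1, -1), (1, -2), (1, -3), (2, -3), (2, -2), (2, -1), (3, -1), (3, -2)]
H-H contact: residue 2 @(1,-1) - residue 7 @(2, -1)

Answer: 1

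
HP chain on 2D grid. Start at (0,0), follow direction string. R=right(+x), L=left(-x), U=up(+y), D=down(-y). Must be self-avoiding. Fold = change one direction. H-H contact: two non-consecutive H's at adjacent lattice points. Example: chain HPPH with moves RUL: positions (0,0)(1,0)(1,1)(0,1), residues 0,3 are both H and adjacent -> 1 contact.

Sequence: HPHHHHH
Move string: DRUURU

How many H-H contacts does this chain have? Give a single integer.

Positions: [(0, 0), (0, -1), (1, -1), (1, 0), (1, 1), (2, 1), (2, 2)]
H-H contact: residue 0 @(0,0) - residue 3 @(1, 0)

Answer: 1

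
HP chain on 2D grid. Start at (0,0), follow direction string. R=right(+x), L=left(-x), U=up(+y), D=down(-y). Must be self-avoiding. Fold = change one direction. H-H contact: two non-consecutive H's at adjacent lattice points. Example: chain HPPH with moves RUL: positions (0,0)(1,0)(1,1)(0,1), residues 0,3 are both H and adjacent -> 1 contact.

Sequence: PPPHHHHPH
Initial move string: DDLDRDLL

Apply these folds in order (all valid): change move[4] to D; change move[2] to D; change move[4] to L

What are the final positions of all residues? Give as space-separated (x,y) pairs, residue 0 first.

Initial moves: DDLDRDLL
Fold: move[4]->D => DDLDDDLL (positions: [(0, 0), (0, -1), (0, -2), (-1, -2), (-1, -3), (-1, -4), (-1, -5), (-2, -5), (-3, -5)])
Fold: move[2]->D => DDDDDDLL (positions: [(0, 0), (0, -1), (0, -2), (0, -3), (0, -4), (0, -5), (0, -6), (-1, -6), (-2, -6)])
Fold: move[4]->L => DDDDLDLL (positions: [(0, 0), (0, -1), (0, -2), (0, -3), (0, -4), (-1, -4), (-1, -5), (-2, -5), (-3, -5)])

Answer: (0,0) (0,-1) (0,-2) (0,-3) (0,-4) (-1,-4) (-1,-5) (-2,-5) (-3,-5)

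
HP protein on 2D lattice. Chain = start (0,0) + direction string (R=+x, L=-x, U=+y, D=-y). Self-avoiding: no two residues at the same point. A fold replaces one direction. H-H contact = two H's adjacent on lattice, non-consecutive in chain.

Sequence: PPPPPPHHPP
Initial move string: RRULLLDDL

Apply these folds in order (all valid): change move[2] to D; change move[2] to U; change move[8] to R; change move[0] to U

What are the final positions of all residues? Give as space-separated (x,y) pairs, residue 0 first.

Answer: (0,0) (0,1) (1,1) (1,2) (0,2) (-1,2) (-2,2) (-2,1) (-2,0) (-1,0)

Derivation:
Initial moves: RRULLLDDL
Fold: move[2]->D => RRDLLLDDL (positions: [(0, 0), (1, 0), (2, 0), (2, -1), (1, -1), (0, -1), (-1, -1), (-1, -2), (-1, -3), (-2, -3)])
Fold: move[2]->U => RRULLLDDL (positions: [(0, 0), (1, 0), (2, 0), (2, 1), (1, 1), (0, 1), (-1, 1), (-1, 0), (-1, -1), (-2, -1)])
Fold: move[8]->R => RRULLLDDR (positions: [(0, 0), (1, 0), (2, 0), (2, 1), (1, 1), (0, 1), (-1, 1), (-1, 0), (-1, -1), (0, -1)])
Fold: move[0]->U => URULLLDDR (positions: [(0, 0), (0, 1), (1, 1), (1, 2), (0, 2), (-1, 2), (-2, 2), (-2, 1), (-2, 0), (-1, 0)])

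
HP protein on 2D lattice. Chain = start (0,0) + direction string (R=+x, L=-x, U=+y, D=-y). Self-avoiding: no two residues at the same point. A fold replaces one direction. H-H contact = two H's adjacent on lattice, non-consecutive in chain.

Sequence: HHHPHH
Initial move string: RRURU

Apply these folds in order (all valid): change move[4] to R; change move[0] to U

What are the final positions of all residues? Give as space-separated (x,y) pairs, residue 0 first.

Answer: (0,0) (0,1) (1,1) (1,2) (2,2) (3,2)

Derivation:
Initial moves: RRURU
Fold: move[4]->R => RRURR (positions: [(0, 0), (1, 0), (2, 0), (2, 1), (3, 1), (4, 1)])
Fold: move[0]->U => URURR (positions: [(0, 0), (0, 1), (1, 1), (1, 2), (2, 2), (3, 2)])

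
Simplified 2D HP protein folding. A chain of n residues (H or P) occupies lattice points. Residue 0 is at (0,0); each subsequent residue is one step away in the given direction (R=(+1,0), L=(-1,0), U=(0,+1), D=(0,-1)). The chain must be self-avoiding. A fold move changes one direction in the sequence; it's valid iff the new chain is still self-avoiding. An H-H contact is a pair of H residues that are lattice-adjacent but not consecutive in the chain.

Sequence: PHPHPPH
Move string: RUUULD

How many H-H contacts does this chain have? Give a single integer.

Positions: [(0, 0), (1, 0), (1, 1), (1, 2), (1, 3), (0, 3), (0, 2)]
H-H contact: residue 3 @(1,2) - residue 6 @(0, 2)

Answer: 1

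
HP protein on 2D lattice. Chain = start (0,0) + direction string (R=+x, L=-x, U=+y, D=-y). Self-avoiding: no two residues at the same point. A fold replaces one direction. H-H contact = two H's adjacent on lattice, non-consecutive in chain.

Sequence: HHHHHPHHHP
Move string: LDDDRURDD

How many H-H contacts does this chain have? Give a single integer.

Positions: [(0, 0), (-1, 0), (-1, -1), (-1, -2), (-1, -3), (0, -3), (0, -2), (1, -2), (1, -3), (1, -4)]
H-H contact: residue 3 @(-1,-2) - residue 6 @(0, -2)

Answer: 1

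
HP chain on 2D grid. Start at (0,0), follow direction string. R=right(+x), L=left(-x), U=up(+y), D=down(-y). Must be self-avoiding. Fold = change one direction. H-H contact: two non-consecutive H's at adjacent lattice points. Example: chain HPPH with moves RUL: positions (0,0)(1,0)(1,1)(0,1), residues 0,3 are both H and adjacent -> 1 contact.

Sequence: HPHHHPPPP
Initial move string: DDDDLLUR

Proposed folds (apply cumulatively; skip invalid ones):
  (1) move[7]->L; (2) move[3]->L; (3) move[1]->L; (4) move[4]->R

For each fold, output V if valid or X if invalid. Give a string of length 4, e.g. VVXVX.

Initial: DDDDLLUR -> [(0, 0), (0, -1), (0, -2), (0, -3), (0, -4), (-1, -4), (-2, -4), (-2, -3), (-1, -3)]
Fold 1: move[7]->L => DDDDLLUL VALID
Fold 2: move[3]->L => DDDLLLUL VALID
Fold 3: move[1]->L => DLDLLLUL VALID
Fold 4: move[4]->R => DLDLRLUL INVALID (collision), skipped

Answer: VVVX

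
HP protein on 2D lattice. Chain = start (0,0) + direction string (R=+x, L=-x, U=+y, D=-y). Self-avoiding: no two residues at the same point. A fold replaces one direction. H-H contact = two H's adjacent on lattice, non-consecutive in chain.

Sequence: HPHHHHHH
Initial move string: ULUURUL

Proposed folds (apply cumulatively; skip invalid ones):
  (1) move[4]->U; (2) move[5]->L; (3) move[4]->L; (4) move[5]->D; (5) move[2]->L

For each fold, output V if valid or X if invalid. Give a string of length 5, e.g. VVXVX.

Answer: VVVVV

Derivation:
Initial: ULUURUL -> [(0, 0), (0, 1), (-1, 1), (-1, 2), (-1, 3), (0, 3), (0, 4), (-1, 4)]
Fold 1: move[4]->U => ULUUUUL VALID
Fold 2: move[5]->L => ULUUULL VALID
Fold 3: move[4]->L => ULUULLL VALID
Fold 4: move[5]->D => ULUULDL VALID
Fold 5: move[2]->L => ULLULDL VALID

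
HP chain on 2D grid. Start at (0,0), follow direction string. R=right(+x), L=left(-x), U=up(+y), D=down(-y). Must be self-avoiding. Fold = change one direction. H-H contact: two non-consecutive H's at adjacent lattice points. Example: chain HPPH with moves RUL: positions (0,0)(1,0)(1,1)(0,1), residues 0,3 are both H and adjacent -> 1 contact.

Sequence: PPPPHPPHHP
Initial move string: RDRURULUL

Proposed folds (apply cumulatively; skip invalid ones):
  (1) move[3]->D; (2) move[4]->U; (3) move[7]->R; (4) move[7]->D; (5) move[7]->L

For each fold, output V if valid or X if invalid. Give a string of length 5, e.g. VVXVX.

Initial: RDRURULUL -> [(0, 0), (1, 0), (1, -1), (2, -1), (2, 0), (3, 0), (3, 1), (2, 1), (2, 2), (1, 2)]
Fold 1: move[3]->D => RDRDRULUL INVALID (collision), skipped
Fold 2: move[4]->U => RDRUUULUL VALID
Fold 3: move[7]->R => RDRUUULRL INVALID (collision), skipped
Fold 4: move[7]->D => RDRUUULDL VALID
Fold 5: move[7]->L => RDRUUULLL VALID

Answer: XVXVV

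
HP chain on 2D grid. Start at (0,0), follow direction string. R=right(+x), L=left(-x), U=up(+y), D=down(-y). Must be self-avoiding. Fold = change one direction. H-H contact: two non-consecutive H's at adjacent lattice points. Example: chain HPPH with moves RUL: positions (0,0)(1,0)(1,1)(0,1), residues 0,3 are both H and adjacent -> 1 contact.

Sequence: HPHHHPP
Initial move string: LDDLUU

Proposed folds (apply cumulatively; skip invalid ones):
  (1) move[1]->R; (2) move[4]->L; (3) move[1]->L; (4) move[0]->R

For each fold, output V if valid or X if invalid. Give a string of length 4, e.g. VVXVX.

Initial: LDDLUU -> [(0, 0), (-1, 0), (-1, -1), (-1, -2), (-2, -2), (-2, -1), (-2, 0)]
Fold 1: move[1]->R => LRDLUU INVALID (collision), skipped
Fold 2: move[4]->L => LDDLLU VALID
Fold 3: move[1]->L => LLDLLU VALID
Fold 4: move[0]->R => RLDLLU INVALID (collision), skipped

Answer: XVVX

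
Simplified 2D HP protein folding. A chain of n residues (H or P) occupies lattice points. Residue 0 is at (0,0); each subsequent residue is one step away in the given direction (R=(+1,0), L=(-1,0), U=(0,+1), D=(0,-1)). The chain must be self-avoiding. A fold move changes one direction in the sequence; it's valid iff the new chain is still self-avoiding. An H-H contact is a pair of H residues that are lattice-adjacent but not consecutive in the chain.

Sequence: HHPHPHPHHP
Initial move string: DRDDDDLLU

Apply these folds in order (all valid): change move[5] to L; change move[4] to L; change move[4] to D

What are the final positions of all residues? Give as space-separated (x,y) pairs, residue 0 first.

Initial moves: DRDDDDLLU
Fold: move[5]->L => DRDDDLLLU (positions: [(0, 0), (0, -1), (1, -1), (1, -2), (1, -3), (1, -4), (0, -4), (-1, -4), (-2, -4), (-2, -3)])
Fold: move[4]->L => DRDDLLLLU (positions: [(0, 0), (0, -1), (1, -1), (1, -2), (1, -3), (0, -3), (-1, -3), (-2, -3), (-3, -3), (-3, -2)])
Fold: move[4]->D => DRDDDLLLU (positions: [(0, 0), (0, -1), (1, -1), (1, -2), (1, -3), (1, -4), (0, -4), (-1, -4), (-2, -4), (-2, -3)])

Answer: (0,0) (0,-1) (1,-1) (1,-2) (1,-3) (1,-4) (0,-4) (-1,-4) (-2,-4) (-2,-3)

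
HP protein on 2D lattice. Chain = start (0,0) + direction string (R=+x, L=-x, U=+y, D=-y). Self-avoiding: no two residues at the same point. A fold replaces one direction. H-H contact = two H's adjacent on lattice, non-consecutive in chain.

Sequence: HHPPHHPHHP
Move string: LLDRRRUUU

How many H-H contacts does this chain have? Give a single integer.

Positions: [(0, 0), (-1, 0), (-2, 0), (-2, -1), (-1, -1), (0, -1), (1, -1), (1, 0), (1, 1), (1, 2)]
H-H contact: residue 0 @(0,0) - residue 7 @(1, 0)
H-H contact: residue 0 @(0,0) - residue 5 @(0, -1)
H-H contact: residue 1 @(-1,0) - residue 4 @(-1, -1)

Answer: 3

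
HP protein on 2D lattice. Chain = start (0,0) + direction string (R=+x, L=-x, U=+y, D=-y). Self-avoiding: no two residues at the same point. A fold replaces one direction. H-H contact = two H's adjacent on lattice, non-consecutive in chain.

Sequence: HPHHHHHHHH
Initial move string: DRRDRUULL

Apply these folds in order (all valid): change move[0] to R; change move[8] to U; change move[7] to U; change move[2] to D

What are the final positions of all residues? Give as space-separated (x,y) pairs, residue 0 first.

Initial moves: DRRDRUULL
Fold: move[0]->R => RRRDRUULL (positions: [(0, 0), (1, 0), (2, 0), (3, 0), (3, -1), (4, -1), (4, 0), (4, 1), (3, 1), (2, 1)])
Fold: move[8]->U => RRRDRUULU (positions: [(0, 0), (1, 0), (2, 0), (3, 0), (3, -1), (4, -1), (4, 0), (4, 1), (3, 1), (3, 2)])
Fold: move[7]->U => RRRDRUUUU (positions: [(0, 0), (1, 0), (2, 0), (3, 0), (3, -1), (4, -1), (4, 0), (4, 1), (4, 2), (4, 3)])
Fold: move[2]->D => RRDDRUUUU (positions: [(0, 0), (1, 0), (2, 0), (2, -1), (2, -2), (3, -2), (3, -1), (3, 0), (3, 1), (3, 2)])

Answer: (0,0) (1,0) (2,0) (2,-1) (2,-2) (3,-2) (3,-1) (3,0) (3,1) (3,2)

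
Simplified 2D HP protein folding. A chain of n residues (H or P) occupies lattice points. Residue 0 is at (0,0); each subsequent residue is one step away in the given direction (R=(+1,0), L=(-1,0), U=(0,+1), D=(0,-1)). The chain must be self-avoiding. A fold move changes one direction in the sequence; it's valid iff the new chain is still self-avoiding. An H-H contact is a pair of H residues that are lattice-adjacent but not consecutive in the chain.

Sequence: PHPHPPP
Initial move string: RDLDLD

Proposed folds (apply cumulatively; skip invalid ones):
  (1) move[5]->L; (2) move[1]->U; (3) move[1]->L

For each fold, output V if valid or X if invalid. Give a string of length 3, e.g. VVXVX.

Answer: VXX

Derivation:
Initial: RDLDLD -> [(0, 0), (1, 0), (1, -1), (0, -1), (0, -2), (-1, -2), (-1, -3)]
Fold 1: move[5]->L => RDLDLL VALID
Fold 2: move[1]->U => RULDLL INVALID (collision), skipped
Fold 3: move[1]->L => RLLDLL INVALID (collision), skipped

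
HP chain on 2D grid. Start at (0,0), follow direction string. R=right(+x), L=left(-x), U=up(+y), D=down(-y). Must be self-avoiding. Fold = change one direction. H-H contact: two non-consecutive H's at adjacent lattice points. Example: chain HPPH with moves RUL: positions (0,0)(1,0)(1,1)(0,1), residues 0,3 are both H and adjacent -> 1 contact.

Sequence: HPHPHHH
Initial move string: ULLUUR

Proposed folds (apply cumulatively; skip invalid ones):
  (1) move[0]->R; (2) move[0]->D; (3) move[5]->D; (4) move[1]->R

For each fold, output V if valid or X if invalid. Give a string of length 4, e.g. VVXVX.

Answer: XVXX

Derivation:
Initial: ULLUUR -> [(0, 0), (0, 1), (-1, 1), (-2, 1), (-2, 2), (-2, 3), (-1, 3)]
Fold 1: move[0]->R => RLLUUR INVALID (collision), skipped
Fold 2: move[0]->D => DLLUUR VALID
Fold 3: move[5]->D => DLLUUD INVALID (collision), skipped
Fold 4: move[1]->R => DRLUUR INVALID (collision), skipped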